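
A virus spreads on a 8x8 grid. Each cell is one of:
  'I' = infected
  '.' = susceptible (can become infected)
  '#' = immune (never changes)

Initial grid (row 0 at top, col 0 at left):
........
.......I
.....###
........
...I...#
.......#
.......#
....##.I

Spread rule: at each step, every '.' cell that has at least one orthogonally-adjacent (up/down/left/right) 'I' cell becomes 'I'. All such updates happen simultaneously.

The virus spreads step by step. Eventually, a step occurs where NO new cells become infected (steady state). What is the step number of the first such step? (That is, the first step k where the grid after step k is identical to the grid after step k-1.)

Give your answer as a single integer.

Step 0 (initial): 3 infected
Step 1: +7 new -> 10 infected
Step 2: +11 new -> 21 infected
Step 3: +16 new -> 37 infected
Step 4: +9 new -> 46 infected
Step 5: +6 new -> 52 infected
Step 6: +3 new -> 55 infected
Step 7: +1 new -> 56 infected
Step 8: +0 new -> 56 infected

Answer: 8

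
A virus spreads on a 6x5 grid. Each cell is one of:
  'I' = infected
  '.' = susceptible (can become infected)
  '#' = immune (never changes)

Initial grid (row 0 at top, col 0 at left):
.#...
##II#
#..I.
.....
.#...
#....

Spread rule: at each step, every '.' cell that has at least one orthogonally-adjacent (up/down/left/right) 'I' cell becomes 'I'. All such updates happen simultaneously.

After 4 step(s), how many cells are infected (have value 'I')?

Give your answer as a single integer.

Step 0 (initial): 3 infected
Step 1: +5 new -> 8 infected
Step 2: +5 new -> 13 infected
Step 3: +4 new -> 17 infected
Step 4: +3 new -> 20 infected

Answer: 20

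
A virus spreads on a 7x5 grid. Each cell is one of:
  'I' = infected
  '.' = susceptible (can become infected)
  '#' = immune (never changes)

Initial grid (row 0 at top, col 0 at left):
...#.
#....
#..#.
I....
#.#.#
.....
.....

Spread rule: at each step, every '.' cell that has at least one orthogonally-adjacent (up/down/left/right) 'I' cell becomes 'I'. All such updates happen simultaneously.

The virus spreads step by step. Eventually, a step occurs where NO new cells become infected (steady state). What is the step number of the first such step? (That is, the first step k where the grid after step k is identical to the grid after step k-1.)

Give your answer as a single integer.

Step 0 (initial): 1 infected
Step 1: +1 new -> 2 infected
Step 2: +3 new -> 5 infected
Step 3: +4 new -> 9 infected
Step 4: +7 new -> 16 infected
Step 5: +7 new -> 23 infected
Step 6: +3 new -> 26 infected
Step 7: +2 new -> 28 infected
Step 8: +0 new -> 28 infected

Answer: 8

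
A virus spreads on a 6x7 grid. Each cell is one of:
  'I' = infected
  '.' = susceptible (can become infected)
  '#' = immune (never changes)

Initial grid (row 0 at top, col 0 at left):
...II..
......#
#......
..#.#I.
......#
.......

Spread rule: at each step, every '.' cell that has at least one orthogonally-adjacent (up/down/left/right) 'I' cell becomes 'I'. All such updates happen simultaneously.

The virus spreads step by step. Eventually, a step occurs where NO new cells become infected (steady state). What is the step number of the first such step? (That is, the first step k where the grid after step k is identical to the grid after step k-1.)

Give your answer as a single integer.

Answer: 8

Derivation:
Step 0 (initial): 3 infected
Step 1: +7 new -> 10 infected
Step 2: +9 new -> 19 infected
Step 3: +7 new -> 26 infected
Step 4: +4 new -> 30 infected
Step 5: +3 new -> 33 infected
Step 6: +3 new -> 36 infected
Step 7: +1 new -> 37 infected
Step 8: +0 new -> 37 infected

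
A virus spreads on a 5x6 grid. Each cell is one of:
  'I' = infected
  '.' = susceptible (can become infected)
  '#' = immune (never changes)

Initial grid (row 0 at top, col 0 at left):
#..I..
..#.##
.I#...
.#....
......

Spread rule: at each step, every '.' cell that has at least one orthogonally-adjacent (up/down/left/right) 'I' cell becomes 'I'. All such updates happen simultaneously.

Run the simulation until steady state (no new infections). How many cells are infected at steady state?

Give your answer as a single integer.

Step 0 (initial): 2 infected
Step 1: +5 new -> 7 infected
Step 2: +5 new -> 12 infected
Step 3: +3 new -> 15 infected
Step 4: +5 new -> 20 infected
Step 5: +3 new -> 23 infected
Step 6: +1 new -> 24 infected
Step 7: +0 new -> 24 infected

Answer: 24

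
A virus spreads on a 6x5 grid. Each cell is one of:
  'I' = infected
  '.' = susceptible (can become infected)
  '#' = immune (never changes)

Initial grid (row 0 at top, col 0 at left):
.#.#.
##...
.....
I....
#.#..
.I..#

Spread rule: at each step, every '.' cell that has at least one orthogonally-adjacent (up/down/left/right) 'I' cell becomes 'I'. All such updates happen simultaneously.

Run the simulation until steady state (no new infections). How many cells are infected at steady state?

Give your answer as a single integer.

Step 0 (initial): 2 infected
Step 1: +5 new -> 7 infected
Step 2: +3 new -> 10 infected
Step 3: +3 new -> 13 infected
Step 4: +4 new -> 17 infected
Step 5: +3 new -> 20 infected
Step 6: +1 new -> 21 infected
Step 7: +1 new -> 22 infected
Step 8: +0 new -> 22 infected

Answer: 22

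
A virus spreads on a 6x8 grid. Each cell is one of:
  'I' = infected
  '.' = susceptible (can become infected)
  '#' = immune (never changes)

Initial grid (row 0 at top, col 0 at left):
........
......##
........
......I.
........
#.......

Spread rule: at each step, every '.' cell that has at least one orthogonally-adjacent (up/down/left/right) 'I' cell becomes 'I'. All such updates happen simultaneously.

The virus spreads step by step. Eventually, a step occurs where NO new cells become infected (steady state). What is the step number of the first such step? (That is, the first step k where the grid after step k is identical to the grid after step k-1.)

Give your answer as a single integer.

Step 0 (initial): 1 infected
Step 1: +4 new -> 5 infected
Step 2: +6 new -> 11 infected
Step 3: +6 new -> 17 infected
Step 4: +6 new -> 23 infected
Step 5: +7 new -> 30 infected
Step 6: +7 new -> 37 infected
Step 7: +5 new -> 42 infected
Step 8: +2 new -> 44 infected
Step 9: +1 new -> 45 infected
Step 10: +0 new -> 45 infected

Answer: 10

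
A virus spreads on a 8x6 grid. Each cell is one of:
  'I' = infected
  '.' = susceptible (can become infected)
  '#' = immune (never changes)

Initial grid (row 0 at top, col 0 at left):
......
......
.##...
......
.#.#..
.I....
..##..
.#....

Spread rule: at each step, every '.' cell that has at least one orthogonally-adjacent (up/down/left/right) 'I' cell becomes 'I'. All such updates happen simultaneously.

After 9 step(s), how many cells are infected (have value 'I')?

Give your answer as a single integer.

Answer: 41

Derivation:
Step 0 (initial): 1 infected
Step 1: +3 new -> 4 infected
Step 2: +4 new -> 8 infected
Step 3: +4 new -> 12 infected
Step 4: +6 new -> 18 infected
Step 5: +6 new -> 24 infected
Step 6: +7 new -> 31 infected
Step 7: +6 new -> 37 infected
Step 8: +3 new -> 40 infected
Step 9: +1 new -> 41 infected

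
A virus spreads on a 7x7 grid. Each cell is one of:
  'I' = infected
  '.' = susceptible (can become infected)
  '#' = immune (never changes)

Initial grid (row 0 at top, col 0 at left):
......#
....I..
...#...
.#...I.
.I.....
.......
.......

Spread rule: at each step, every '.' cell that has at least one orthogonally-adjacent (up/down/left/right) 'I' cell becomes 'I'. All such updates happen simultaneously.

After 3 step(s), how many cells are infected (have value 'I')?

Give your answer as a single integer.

Step 0 (initial): 3 infected
Step 1: +11 new -> 14 infected
Step 2: +15 new -> 29 infected
Step 3: +10 new -> 39 infected

Answer: 39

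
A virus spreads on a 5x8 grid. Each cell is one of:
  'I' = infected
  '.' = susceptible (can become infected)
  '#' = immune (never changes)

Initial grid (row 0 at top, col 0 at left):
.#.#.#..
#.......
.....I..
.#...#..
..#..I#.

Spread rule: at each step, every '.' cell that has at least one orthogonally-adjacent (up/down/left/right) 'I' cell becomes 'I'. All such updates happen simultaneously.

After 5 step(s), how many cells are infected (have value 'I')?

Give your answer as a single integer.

Answer: 28

Derivation:
Step 0 (initial): 2 infected
Step 1: +4 new -> 6 infected
Step 2: +7 new -> 13 infected
Step 3: +7 new -> 20 infected
Step 4: +5 new -> 25 infected
Step 5: +3 new -> 28 infected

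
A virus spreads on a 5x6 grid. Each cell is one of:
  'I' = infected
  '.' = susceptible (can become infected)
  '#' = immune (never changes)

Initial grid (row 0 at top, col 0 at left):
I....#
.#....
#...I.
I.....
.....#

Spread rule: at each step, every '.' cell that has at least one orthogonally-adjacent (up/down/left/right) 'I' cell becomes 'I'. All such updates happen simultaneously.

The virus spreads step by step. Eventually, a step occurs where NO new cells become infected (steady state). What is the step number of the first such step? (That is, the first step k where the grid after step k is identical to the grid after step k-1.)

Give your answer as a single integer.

Answer: 4

Derivation:
Step 0 (initial): 3 infected
Step 1: +8 new -> 11 infected
Step 2: +11 new -> 22 infected
Step 3: +4 new -> 26 infected
Step 4: +0 new -> 26 infected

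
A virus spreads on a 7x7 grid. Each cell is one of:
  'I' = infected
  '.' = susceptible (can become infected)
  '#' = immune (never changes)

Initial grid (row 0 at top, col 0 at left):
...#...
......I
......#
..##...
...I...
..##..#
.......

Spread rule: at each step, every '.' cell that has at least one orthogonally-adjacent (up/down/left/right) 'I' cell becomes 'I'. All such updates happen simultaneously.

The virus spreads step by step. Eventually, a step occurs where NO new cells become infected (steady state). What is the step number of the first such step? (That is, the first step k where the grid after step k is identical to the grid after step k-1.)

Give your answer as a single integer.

Step 0 (initial): 2 infected
Step 1: +4 new -> 6 infected
Step 2: +7 new -> 13 infected
Step 3: +10 new -> 23 infected
Step 4: +9 new -> 32 infected
Step 5: +7 new -> 39 infected
Step 6: +2 new -> 41 infected
Step 7: +1 new -> 42 infected
Step 8: +0 new -> 42 infected

Answer: 8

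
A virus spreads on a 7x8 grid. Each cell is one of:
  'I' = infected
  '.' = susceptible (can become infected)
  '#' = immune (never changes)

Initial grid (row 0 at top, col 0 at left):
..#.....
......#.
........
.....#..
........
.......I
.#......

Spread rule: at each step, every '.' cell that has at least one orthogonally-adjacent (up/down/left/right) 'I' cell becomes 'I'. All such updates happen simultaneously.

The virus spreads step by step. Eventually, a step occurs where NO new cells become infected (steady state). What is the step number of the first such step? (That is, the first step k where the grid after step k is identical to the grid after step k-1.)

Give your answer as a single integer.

Answer: 13

Derivation:
Step 0 (initial): 1 infected
Step 1: +3 new -> 4 infected
Step 2: +4 new -> 8 infected
Step 3: +5 new -> 13 infected
Step 4: +5 new -> 18 infected
Step 5: +6 new -> 24 infected
Step 6: +7 new -> 31 infected
Step 7: +6 new -> 37 infected
Step 8: +6 new -> 43 infected
Step 9: +4 new -> 47 infected
Step 10: +2 new -> 49 infected
Step 11: +2 new -> 51 infected
Step 12: +1 new -> 52 infected
Step 13: +0 new -> 52 infected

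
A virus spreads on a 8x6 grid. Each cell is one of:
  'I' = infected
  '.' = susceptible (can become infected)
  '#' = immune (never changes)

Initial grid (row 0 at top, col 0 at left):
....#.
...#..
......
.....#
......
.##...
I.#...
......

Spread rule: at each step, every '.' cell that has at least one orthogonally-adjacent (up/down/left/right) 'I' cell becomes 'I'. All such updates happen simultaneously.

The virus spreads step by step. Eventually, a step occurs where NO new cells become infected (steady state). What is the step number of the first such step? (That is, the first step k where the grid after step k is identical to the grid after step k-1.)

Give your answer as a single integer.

Answer: 12

Derivation:
Step 0 (initial): 1 infected
Step 1: +3 new -> 4 infected
Step 2: +2 new -> 6 infected
Step 3: +3 new -> 9 infected
Step 4: +4 new -> 13 infected
Step 5: +6 new -> 19 infected
Step 6: +8 new -> 27 infected
Step 7: +7 new -> 34 infected
Step 8: +3 new -> 37 infected
Step 9: +3 new -> 40 infected
Step 10: +1 new -> 41 infected
Step 11: +1 new -> 42 infected
Step 12: +0 new -> 42 infected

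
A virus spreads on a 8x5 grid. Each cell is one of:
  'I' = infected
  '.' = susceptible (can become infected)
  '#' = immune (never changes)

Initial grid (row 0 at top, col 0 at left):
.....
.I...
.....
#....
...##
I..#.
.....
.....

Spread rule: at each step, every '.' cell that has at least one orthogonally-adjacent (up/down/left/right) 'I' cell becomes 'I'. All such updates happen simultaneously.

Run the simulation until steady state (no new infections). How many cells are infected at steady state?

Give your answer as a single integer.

Answer: 36

Derivation:
Step 0 (initial): 2 infected
Step 1: +7 new -> 9 infected
Step 2: +10 new -> 19 infected
Step 3: +7 new -> 26 infected
Step 4: +5 new -> 31 infected
Step 5: +3 new -> 34 infected
Step 6: +2 new -> 36 infected
Step 7: +0 new -> 36 infected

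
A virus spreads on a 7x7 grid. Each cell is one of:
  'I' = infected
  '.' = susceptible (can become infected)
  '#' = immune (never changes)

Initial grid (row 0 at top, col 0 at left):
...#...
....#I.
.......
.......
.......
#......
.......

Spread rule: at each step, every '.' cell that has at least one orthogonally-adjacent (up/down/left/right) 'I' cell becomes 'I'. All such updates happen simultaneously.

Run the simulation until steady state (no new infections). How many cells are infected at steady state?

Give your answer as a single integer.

Step 0 (initial): 1 infected
Step 1: +3 new -> 4 infected
Step 2: +5 new -> 9 infected
Step 3: +4 new -> 13 infected
Step 4: +6 new -> 19 infected
Step 5: +7 new -> 26 infected
Step 6: +8 new -> 34 infected
Step 7: +6 new -> 40 infected
Step 8: +4 new -> 44 infected
Step 9: +1 new -> 45 infected
Step 10: +1 new -> 46 infected
Step 11: +0 new -> 46 infected

Answer: 46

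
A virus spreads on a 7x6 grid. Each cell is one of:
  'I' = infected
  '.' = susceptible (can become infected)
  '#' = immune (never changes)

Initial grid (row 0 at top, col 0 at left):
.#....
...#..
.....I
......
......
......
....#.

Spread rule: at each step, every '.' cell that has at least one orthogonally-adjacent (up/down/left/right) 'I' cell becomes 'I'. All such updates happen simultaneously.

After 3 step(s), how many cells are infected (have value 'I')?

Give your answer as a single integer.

Answer: 14

Derivation:
Step 0 (initial): 1 infected
Step 1: +3 new -> 4 infected
Step 2: +5 new -> 9 infected
Step 3: +5 new -> 14 infected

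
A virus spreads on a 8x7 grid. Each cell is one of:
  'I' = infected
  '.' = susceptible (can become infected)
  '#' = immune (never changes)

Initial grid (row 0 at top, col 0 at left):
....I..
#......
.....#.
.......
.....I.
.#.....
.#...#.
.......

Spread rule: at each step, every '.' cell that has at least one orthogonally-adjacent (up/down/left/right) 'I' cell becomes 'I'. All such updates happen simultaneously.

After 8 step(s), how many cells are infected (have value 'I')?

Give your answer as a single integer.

Step 0 (initial): 2 infected
Step 1: +7 new -> 9 infected
Step 2: +10 new -> 19 infected
Step 3: +10 new -> 29 infected
Step 4: +9 new -> 38 infected
Step 5: +6 new -> 44 infected
Step 6: +4 new -> 48 infected
Step 7: +2 new -> 50 infected
Step 8: +1 new -> 51 infected

Answer: 51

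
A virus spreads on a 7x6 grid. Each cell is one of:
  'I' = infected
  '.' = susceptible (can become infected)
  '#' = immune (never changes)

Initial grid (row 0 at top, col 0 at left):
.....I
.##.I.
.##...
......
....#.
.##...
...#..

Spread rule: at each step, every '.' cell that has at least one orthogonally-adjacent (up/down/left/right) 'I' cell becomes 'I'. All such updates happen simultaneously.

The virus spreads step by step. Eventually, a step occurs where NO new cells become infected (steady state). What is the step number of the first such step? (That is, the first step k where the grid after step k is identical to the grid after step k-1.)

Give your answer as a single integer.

Answer: 12

Derivation:
Step 0 (initial): 2 infected
Step 1: +4 new -> 6 infected
Step 2: +4 new -> 10 infected
Step 3: +3 new -> 13 infected
Step 4: +4 new -> 17 infected
Step 5: +5 new -> 22 infected
Step 6: +5 new -> 27 infected
Step 7: +3 new -> 30 infected
Step 8: +1 new -> 31 infected
Step 9: +1 new -> 32 infected
Step 10: +1 new -> 33 infected
Step 11: +1 new -> 34 infected
Step 12: +0 new -> 34 infected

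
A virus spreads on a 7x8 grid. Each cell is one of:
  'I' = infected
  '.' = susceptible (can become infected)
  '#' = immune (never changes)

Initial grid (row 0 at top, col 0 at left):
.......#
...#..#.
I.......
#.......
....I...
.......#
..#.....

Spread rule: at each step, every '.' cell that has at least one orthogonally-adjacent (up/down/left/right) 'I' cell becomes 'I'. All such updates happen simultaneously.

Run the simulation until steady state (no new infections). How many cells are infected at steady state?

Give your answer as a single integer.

Answer: 50

Derivation:
Step 0 (initial): 2 infected
Step 1: +6 new -> 8 infected
Step 2: +12 new -> 20 infected
Step 3: +13 new -> 33 infected
Step 4: +8 new -> 41 infected
Step 5: +6 new -> 47 infected
Step 6: +3 new -> 50 infected
Step 7: +0 new -> 50 infected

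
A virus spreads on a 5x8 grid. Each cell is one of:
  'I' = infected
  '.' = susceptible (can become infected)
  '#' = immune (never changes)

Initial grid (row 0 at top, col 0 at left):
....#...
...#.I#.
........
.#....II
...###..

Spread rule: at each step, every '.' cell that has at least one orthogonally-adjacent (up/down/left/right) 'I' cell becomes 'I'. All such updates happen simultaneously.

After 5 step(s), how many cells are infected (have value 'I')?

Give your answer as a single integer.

Answer: 23

Derivation:
Step 0 (initial): 3 infected
Step 1: +8 new -> 11 infected
Step 2: +4 new -> 15 infected
Step 3: +3 new -> 18 infected
Step 4: +2 new -> 20 infected
Step 5: +3 new -> 23 infected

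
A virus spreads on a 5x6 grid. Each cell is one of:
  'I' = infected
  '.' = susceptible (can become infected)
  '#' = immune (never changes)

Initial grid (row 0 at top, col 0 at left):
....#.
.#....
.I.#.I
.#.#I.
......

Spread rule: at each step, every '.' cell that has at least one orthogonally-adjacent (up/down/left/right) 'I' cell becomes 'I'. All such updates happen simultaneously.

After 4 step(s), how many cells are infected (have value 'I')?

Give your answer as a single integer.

Answer: 25

Derivation:
Step 0 (initial): 3 infected
Step 1: +6 new -> 9 infected
Step 2: +8 new -> 17 infected
Step 3: +5 new -> 22 infected
Step 4: +3 new -> 25 infected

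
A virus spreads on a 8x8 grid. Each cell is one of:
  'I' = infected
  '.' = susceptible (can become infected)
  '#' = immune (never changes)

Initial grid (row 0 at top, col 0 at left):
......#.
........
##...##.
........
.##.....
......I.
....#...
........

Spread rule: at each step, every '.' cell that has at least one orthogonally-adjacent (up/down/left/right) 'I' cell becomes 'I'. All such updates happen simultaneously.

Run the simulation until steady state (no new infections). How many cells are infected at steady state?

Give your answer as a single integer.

Answer: 56

Derivation:
Step 0 (initial): 1 infected
Step 1: +4 new -> 5 infected
Step 2: +7 new -> 12 infected
Step 3: +6 new -> 18 infected
Step 4: +6 new -> 24 infected
Step 5: +6 new -> 30 infected
Step 6: +8 new -> 38 infected
Step 7: +8 new -> 46 infected
Step 8: +5 new -> 51 infected
Step 9: +2 new -> 53 infected
Step 10: +2 new -> 55 infected
Step 11: +1 new -> 56 infected
Step 12: +0 new -> 56 infected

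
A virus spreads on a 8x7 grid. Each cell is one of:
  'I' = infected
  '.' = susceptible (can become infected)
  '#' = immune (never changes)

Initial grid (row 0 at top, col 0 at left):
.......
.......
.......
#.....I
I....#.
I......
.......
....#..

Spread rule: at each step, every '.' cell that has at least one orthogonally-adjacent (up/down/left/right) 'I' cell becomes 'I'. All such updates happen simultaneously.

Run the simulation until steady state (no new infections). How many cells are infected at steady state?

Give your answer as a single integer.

Step 0 (initial): 3 infected
Step 1: +6 new -> 9 infected
Step 2: +9 new -> 18 infected
Step 3: +13 new -> 31 infected
Step 4: +11 new -> 42 infected
Step 5: +8 new -> 50 infected
Step 6: +3 new -> 53 infected
Step 7: +0 new -> 53 infected

Answer: 53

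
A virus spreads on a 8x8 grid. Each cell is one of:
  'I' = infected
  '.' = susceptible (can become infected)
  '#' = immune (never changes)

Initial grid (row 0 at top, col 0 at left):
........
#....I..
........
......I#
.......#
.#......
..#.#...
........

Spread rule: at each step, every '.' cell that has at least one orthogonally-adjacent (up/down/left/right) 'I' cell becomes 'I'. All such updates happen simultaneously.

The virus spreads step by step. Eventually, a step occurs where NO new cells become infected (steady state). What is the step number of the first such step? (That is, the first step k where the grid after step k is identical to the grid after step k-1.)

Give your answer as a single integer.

Answer: 11

Derivation:
Step 0 (initial): 2 infected
Step 1: +7 new -> 9 infected
Step 2: +9 new -> 18 infected
Step 3: +9 new -> 27 infected
Step 4: +9 new -> 36 infected
Step 5: +7 new -> 43 infected
Step 6: +7 new -> 50 infected
Step 7: +2 new -> 52 infected
Step 8: +2 new -> 54 infected
Step 9: +2 new -> 56 infected
Step 10: +2 new -> 58 infected
Step 11: +0 new -> 58 infected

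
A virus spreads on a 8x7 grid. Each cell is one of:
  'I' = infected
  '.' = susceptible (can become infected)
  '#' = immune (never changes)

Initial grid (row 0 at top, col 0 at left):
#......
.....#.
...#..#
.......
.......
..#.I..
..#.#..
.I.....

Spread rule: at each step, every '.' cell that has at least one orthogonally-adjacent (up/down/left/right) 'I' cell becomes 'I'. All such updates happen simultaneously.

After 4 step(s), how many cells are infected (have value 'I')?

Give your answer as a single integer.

Answer: 34

Derivation:
Step 0 (initial): 2 infected
Step 1: +6 new -> 8 infected
Step 2: +9 new -> 17 infected
Step 3: +10 new -> 27 infected
Step 4: +7 new -> 34 infected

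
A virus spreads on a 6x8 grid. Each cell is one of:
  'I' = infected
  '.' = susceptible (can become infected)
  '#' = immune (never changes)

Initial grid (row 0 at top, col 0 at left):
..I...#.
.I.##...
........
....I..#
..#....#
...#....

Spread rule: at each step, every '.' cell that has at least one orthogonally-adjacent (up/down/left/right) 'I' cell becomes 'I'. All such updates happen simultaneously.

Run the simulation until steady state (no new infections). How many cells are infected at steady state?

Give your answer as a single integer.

Step 0 (initial): 3 infected
Step 1: +9 new -> 12 infected
Step 2: +12 new -> 24 infected
Step 3: +7 new -> 31 infected
Step 4: +5 new -> 36 infected
Step 5: +4 new -> 40 infected
Step 6: +1 new -> 41 infected
Step 7: +0 new -> 41 infected

Answer: 41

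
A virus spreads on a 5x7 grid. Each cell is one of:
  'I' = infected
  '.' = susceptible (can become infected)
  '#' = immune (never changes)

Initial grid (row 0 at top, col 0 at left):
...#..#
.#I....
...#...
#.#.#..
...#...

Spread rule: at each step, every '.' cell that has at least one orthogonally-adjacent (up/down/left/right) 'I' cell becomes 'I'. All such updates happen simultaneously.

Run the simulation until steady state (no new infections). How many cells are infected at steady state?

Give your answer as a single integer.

Step 0 (initial): 1 infected
Step 1: +3 new -> 4 infected
Step 2: +3 new -> 7 infected
Step 3: +6 new -> 13 infected
Step 4: +5 new -> 18 infected
Step 5: +4 new -> 22 infected
Step 6: +2 new -> 24 infected
Step 7: +2 new -> 26 infected
Step 8: +0 new -> 26 infected

Answer: 26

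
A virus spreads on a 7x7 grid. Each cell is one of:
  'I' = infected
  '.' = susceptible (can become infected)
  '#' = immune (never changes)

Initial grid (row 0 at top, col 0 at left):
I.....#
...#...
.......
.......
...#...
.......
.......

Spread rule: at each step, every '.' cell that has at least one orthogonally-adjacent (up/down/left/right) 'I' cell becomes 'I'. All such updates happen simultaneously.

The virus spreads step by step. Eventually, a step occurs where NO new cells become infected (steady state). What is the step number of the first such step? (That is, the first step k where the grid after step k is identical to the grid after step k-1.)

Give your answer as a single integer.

Answer: 13

Derivation:
Step 0 (initial): 1 infected
Step 1: +2 new -> 3 infected
Step 2: +3 new -> 6 infected
Step 3: +4 new -> 10 infected
Step 4: +4 new -> 14 infected
Step 5: +6 new -> 20 infected
Step 6: +6 new -> 26 infected
Step 7: +5 new -> 31 infected
Step 8: +5 new -> 36 infected
Step 9: +4 new -> 40 infected
Step 10: +3 new -> 43 infected
Step 11: +2 new -> 45 infected
Step 12: +1 new -> 46 infected
Step 13: +0 new -> 46 infected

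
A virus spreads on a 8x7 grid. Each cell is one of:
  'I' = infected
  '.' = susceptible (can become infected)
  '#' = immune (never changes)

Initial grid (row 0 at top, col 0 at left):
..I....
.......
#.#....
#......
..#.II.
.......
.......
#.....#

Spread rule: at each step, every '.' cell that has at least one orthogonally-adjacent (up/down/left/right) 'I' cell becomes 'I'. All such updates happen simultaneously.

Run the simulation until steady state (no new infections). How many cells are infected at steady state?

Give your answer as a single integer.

Answer: 50

Derivation:
Step 0 (initial): 3 infected
Step 1: +9 new -> 12 infected
Step 2: +12 new -> 24 infected
Step 3: +13 new -> 37 infected
Step 4: +6 new -> 43 infected
Step 5: +4 new -> 47 infected
Step 6: +3 new -> 50 infected
Step 7: +0 new -> 50 infected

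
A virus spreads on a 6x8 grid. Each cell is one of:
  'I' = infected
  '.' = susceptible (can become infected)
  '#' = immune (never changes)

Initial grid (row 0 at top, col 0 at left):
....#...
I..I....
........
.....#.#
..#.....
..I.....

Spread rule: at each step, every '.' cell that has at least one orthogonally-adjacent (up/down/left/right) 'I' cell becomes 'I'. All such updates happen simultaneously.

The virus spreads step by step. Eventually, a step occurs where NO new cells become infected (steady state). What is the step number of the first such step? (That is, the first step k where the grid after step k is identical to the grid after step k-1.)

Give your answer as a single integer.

Answer: 7

Derivation:
Step 0 (initial): 3 infected
Step 1: +9 new -> 12 infected
Step 2: +12 new -> 24 infected
Step 3: +9 new -> 33 infected
Step 4: +5 new -> 38 infected
Step 5: +5 new -> 43 infected
Step 6: +1 new -> 44 infected
Step 7: +0 new -> 44 infected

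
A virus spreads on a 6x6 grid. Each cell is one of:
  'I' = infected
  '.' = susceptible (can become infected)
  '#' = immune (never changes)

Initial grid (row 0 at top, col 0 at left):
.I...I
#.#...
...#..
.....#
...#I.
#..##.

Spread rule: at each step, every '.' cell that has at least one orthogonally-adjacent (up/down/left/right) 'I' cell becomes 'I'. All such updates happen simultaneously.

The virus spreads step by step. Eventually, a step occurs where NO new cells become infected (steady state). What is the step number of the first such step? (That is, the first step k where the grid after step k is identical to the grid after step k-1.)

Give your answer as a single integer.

Step 0 (initial): 3 infected
Step 1: +7 new -> 10 infected
Step 2: +7 new -> 17 infected
Step 3: +5 new -> 22 infected
Step 4: +3 new -> 25 infected
Step 5: +3 new -> 28 infected
Step 6: +0 new -> 28 infected

Answer: 6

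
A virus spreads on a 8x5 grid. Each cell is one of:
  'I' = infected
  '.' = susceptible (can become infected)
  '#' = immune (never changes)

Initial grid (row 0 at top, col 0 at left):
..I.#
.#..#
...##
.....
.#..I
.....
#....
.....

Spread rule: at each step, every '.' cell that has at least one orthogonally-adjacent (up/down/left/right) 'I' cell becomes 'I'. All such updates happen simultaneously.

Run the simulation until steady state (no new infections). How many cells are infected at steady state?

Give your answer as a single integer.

Answer: 33

Derivation:
Step 0 (initial): 2 infected
Step 1: +6 new -> 8 infected
Step 2: +7 new -> 15 infected
Step 3: +6 new -> 21 infected
Step 4: +5 new -> 26 infected
Step 5: +4 new -> 30 infected
Step 6: +2 new -> 32 infected
Step 7: +1 new -> 33 infected
Step 8: +0 new -> 33 infected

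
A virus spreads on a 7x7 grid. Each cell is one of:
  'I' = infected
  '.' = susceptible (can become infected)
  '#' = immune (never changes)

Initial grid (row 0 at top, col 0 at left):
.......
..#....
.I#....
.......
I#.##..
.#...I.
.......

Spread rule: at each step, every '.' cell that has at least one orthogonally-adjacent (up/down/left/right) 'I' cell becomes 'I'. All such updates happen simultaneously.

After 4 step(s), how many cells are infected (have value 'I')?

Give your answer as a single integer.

Step 0 (initial): 3 infected
Step 1: +9 new -> 12 infected
Step 2: +9 new -> 21 infected
Step 3: +10 new -> 31 infected
Step 4: +6 new -> 37 infected

Answer: 37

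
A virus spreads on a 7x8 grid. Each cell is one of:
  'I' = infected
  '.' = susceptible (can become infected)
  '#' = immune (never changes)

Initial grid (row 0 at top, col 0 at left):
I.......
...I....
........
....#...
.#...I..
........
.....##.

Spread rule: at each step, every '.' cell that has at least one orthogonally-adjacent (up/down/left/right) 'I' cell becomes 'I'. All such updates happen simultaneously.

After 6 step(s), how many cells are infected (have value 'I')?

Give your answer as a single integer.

Step 0 (initial): 3 infected
Step 1: +10 new -> 13 infected
Step 2: +14 new -> 27 infected
Step 3: +11 new -> 38 infected
Step 4: +8 new -> 46 infected
Step 5: +4 new -> 50 infected
Step 6: +2 new -> 52 infected

Answer: 52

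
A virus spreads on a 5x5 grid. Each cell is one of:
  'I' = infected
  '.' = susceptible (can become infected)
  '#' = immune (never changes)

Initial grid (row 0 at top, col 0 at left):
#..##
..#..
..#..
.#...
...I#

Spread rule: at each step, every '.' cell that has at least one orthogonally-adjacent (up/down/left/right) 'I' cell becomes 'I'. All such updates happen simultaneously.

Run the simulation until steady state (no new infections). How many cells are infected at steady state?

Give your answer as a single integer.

Answer: 18

Derivation:
Step 0 (initial): 1 infected
Step 1: +2 new -> 3 infected
Step 2: +4 new -> 7 infected
Step 3: +3 new -> 10 infected
Step 4: +2 new -> 12 infected
Step 5: +1 new -> 13 infected
Step 6: +2 new -> 15 infected
Step 7: +1 new -> 16 infected
Step 8: +1 new -> 17 infected
Step 9: +1 new -> 18 infected
Step 10: +0 new -> 18 infected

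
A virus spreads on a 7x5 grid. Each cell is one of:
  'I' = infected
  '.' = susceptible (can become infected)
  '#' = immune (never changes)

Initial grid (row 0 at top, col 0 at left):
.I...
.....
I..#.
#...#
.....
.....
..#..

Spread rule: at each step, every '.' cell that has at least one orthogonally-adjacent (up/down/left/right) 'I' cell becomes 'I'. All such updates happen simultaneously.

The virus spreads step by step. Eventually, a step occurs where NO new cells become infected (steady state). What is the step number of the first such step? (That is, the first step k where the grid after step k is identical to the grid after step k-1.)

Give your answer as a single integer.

Answer: 9

Derivation:
Step 0 (initial): 2 infected
Step 1: +5 new -> 7 infected
Step 2: +4 new -> 11 infected
Step 3: +4 new -> 15 infected
Step 4: +5 new -> 20 infected
Step 5: +5 new -> 25 infected
Step 6: +3 new -> 28 infected
Step 7: +2 new -> 30 infected
Step 8: +1 new -> 31 infected
Step 9: +0 new -> 31 infected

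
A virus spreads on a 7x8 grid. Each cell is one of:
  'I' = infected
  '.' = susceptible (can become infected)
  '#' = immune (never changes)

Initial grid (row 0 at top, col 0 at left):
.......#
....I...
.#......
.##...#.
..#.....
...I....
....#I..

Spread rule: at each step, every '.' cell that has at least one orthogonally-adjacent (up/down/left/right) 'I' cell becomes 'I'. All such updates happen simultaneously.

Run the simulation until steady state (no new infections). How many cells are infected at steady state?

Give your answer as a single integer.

Step 0 (initial): 3 infected
Step 1: +10 new -> 13 infected
Step 2: +14 new -> 27 infected
Step 3: +12 new -> 39 infected
Step 4: +6 new -> 45 infected
Step 5: +4 new -> 49 infected
Step 6: +0 new -> 49 infected

Answer: 49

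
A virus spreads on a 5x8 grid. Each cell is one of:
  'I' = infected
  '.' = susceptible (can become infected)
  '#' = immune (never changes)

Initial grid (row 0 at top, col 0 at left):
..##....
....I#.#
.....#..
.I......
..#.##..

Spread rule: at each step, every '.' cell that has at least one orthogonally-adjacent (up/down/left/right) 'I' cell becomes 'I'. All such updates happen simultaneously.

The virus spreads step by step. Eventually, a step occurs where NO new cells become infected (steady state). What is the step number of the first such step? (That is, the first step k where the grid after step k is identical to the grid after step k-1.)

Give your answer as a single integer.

Answer: 7

Derivation:
Step 0 (initial): 2 infected
Step 1: +7 new -> 9 infected
Step 2: +9 new -> 18 infected
Step 3: +5 new -> 23 infected
Step 4: +4 new -> 27 infected
Step 5: +3 new -> 30 infected
Step 6: +2 new -> 32 infected
Step 7: +0 new -> 32 infected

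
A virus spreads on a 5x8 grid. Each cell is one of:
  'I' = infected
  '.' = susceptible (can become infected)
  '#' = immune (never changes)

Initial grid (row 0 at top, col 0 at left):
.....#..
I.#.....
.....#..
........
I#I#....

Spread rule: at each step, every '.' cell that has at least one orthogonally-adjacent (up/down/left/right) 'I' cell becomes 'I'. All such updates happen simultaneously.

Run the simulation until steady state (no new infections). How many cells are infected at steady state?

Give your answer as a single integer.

Answer: 35

Derivation:
Step 0 (initial): 3 infected
Step 1: +5 new -> 8 infected
Step 2: +5 new -> 13 infected
Step 3: +3 new -> 16 infected
Step 4: +5 new -> 21 infected
Step 5: +4 new -> 25 infected
Step 6: +4 new -> 29 infected
Step 7: +3 new -> 32 infected
Step 8: +2 new -> 34 infected
Step 9: +1 new -> 35 infected
Step 10: +0 new -> 35 infected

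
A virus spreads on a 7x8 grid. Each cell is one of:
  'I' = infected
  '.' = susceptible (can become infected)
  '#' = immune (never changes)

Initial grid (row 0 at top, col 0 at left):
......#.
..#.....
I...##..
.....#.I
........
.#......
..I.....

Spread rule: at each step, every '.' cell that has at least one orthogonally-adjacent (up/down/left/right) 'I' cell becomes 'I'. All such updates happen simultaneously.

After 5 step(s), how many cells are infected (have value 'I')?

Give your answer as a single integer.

Step 0 (initial): 3 infected
Step 1: +9 new -> 12 infected
Step 2: +13 new -> 25 infected
Step 3: +13 new -> 38 infected
Step 4: +7 new -> 45 infected
Step 5: +4 new -> 49 infected

Answer: 49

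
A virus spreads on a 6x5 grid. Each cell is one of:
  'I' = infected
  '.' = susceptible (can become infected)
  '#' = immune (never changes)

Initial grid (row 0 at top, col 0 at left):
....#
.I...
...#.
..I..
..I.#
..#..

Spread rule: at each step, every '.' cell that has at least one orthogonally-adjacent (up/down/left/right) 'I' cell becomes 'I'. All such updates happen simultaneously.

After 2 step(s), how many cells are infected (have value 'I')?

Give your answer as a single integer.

Answer: 21

Derivation:
Step 0 (initial): 3 infected
Step 1: +9 new -> 12 infected
Step 2: +9 new -> 21 infected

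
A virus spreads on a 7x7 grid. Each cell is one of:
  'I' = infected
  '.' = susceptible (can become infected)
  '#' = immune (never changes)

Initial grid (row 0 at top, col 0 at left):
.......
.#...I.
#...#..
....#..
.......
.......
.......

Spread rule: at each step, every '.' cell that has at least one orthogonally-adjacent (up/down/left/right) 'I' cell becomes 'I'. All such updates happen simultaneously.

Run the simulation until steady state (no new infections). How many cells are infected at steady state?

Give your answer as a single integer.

Step 0 (initial): 1 infected
Step 1: +4 new -> 5 infected
Step 2: +5 new -> 10 infected
Step 3: +5 new -> 15 infected
Step 4: +6 new -> 21 infected
Step 5: +7 new -> 28 infected
Step 6: +6 new -> 34 infected
Step 7: +5 new -> 39 infected
Step 8: +3 new -> 42 infected
Step 9: +2 new -> 44 infected
Step 10: +1 new -> 45 infected
Step 11: +0 new -> 45 infected

Answer: 45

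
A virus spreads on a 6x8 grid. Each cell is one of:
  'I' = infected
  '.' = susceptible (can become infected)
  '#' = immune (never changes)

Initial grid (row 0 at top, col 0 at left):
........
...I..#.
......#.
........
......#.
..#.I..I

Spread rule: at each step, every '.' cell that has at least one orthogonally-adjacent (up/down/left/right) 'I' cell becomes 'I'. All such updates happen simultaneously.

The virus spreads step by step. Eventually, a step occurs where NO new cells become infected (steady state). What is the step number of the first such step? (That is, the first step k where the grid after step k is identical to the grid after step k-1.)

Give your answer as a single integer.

Step 0 (initial): 3 infected
Step 1: +9 new -> 12 infected
Step 2: +11 new -> 23 infected
Step 3: +10 new -> 33 infected
Step 4: +6 new -> 39 infected
Step 5: +4 new -> 43 infected
Step 6: +1 new -> 44 infected
Step 7: +0 new -> 44 infected

Answer: 7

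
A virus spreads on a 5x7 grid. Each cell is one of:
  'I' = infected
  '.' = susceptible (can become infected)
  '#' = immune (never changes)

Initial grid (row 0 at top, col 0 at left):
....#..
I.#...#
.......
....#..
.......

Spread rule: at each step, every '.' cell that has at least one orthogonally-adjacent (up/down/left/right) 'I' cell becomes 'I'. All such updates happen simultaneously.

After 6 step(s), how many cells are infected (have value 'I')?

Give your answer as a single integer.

Step 0 (initial): 1 infected
Step 1: +3 new -> 4 infected
Step 2: +3 new -> 7 infected
Step 3: +4 new -> 11 infected
Step 4: +4 new -> 15 infected
Step 5: +4 new -> 19 infected
Step 6: +3 new -> 22 infected

Answer: 22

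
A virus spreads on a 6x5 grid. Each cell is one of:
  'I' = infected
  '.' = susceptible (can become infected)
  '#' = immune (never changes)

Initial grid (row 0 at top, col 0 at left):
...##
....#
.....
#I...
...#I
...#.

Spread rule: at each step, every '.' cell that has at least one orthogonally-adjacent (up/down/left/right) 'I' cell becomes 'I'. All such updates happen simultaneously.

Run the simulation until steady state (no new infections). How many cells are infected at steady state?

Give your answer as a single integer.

Step 0 (initial): 2 infected
Step 1: +5 new -> 7 infected
Step 2: +8 new -> 15 infected
Step 3: +6 new -> 21 infected
Step 4: +3 new -> 24 infected
Step 5: +0 new -> 24 infected

Answer: 24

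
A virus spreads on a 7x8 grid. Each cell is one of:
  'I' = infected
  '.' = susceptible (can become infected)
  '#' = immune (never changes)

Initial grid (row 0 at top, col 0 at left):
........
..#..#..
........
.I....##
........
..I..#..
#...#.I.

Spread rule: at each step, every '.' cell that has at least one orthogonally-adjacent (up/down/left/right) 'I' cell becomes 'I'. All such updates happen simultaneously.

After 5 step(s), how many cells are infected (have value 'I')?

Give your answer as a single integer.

Answer: 41

Derivation:
Step 0 (initial): 3 infected
Step 1: +11 new -> 14 infected
Step 2: +12 new -> 26 infected
Step 3: +7 new -> 33 infected
Step 4: +5 new -> 38 infected
Step 5: +3 new -> 41 infected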